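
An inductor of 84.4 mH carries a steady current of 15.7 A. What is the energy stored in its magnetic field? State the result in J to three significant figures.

U ≈ 10.4 J

Stored magnetic energy: U = ½LI².
U = ½(8.440×10^-2 H)(15.7 A)² = 10.4 J.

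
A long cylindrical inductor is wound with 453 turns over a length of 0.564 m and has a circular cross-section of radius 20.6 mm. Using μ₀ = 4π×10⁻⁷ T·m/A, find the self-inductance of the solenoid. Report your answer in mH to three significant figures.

A = πr² = π(2.060×10^-2 m)² = 1.333×10^-3 m².
For a long solenoid, L = μ₀N²A/ℓ.
L = (4π×10⁻⁷)(453)²(1.333×10^-3)/(0.564 m) = 6.096×10^-4 H.

L ≈ 0.610 mH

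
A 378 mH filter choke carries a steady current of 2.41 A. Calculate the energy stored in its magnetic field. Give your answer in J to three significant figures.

U ≈ 1.10 J

Stored magnetic energy: U = ½LI².
U = ½(0.378 H)(2.41 A)² = 1.098 J.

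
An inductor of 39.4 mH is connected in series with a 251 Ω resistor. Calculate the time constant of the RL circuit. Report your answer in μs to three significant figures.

τ ≈ 157 μs

τ = L/R = (3.940×10^-2 H)/(251 Ω) = 1.570×10^-4 s.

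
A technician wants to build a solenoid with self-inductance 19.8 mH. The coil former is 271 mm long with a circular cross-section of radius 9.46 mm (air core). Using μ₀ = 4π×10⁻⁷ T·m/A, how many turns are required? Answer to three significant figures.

A = πr² = π(9.460×10^-3 m)² = 2.811×10^-4 m².
From L = μ₀N²A/ℓ, N = √(Lℓ / (μ₀A)).
N = √[(1.980×10^-2)(0.271) / ((4π×10⁻⁷)×2.811×10^-4)] = √(1.519×10^7) ≈ 3897.1.

N ≈ 3900 turns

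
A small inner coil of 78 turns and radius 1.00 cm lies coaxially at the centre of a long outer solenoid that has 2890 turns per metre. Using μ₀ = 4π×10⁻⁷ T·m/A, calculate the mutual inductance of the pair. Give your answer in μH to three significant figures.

The outer solenoid produces a uniform field B₁ = μ₀n₁I₁ across the inner coil,
so the flux linkage is N₂Φ = N₂B₁A₂ = μ₀n₁N₂A₂·I₁, giving M = μ₀n₁N₂A₂.
A₂ = πr² = π(1.000×10^-2 m)² = 3.142×10^-4 m².
M = (4π×10⁻⁷)(2890)(78)(3.142×10^-4) = 8.899×10^-5 H.

M ≈ 89.0 μH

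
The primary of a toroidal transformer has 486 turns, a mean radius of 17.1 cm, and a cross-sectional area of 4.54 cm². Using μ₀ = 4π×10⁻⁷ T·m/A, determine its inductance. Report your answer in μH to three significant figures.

L ≈ 125 μH

For a thin toroid, L = μ₀N²A/(2πR).
L = (4π×10⁻⁷)(486)²(4.540×10^-4) / (2π×0.171 m) = 1.254×10^-4 H.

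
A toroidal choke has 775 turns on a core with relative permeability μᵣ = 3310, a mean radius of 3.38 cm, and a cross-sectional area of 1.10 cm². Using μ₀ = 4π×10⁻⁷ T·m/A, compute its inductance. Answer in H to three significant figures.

L ≈ 1.29 H

For a thin toroid, L = μ₀μᵣN²A/(2πR).
L = (4π×10⁻⁷)(3310)(775)²(1.100×10^-4) / (2π×3.380×10^-2 m) = 1.294 H.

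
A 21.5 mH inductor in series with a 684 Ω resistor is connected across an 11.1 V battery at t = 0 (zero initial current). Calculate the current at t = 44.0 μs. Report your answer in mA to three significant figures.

τ = L/R = 2.150×10^-2/684 = 3.143×10^-5 s; final current I_∞ = ε/R = 11.1/684 = 1.623×10^-2 A.
I(t) = I_∞(1 − e^(−t/τ)) with t/τ = 1.400.
I = (1.623×10^-2)(1 − e^(−1.400)) = 1.223×10^-2 A.

I ≈ 12.2 mA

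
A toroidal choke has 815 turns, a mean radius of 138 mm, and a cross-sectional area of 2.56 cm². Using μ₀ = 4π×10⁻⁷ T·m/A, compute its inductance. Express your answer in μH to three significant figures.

For a thin toroid, L = μ₀N²A/(2πR).
L = (4π×10⁻⁷)(815)²(2.560×10^-4) / (2π×0.138 m) = 2.464×10^-4 H.

L ≈ 246 μH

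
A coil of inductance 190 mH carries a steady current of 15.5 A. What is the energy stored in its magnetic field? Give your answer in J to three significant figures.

U ≈ 22.8 J

Stored magnetic energy: U = ½LI².
U = ½(0.19 H)(15.5 A)² = 22.82 J.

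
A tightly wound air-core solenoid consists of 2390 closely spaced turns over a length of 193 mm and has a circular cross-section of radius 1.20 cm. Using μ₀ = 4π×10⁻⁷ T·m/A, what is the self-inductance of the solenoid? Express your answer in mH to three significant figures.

A = πr² = π(1.200×10^-2 m)² = 4.524×10^-4 m².
For a long solenoid, L = μ₀N²A/ℓ.
L = (4π×10⁻⁷)(2390)²(4.524×10^-4)/(0.193 m) = 1.683×10^-2 H.

L ≈ 16.8 mH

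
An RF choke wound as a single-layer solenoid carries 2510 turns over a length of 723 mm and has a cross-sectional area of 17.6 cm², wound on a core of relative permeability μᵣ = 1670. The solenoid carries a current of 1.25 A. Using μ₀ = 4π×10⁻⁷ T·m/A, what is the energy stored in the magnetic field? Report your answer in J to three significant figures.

A = 17.6 cm² = 1.760×10^-3 m².
L = μ₀μᵣN²A/ℓ = (4π×10⁻⁷)(1670)(2510)²(1.760×10^-3)/(0.723) = 32.18 H.
U = ½LI² = ½(32.18)(1.25)² = 25.14 J.

U ≈ 25.1 J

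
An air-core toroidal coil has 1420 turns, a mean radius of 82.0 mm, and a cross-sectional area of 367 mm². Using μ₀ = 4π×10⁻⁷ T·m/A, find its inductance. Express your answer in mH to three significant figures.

For a thin toroid, L = μ₀N²A/(2πR).
L = (4π×10⁻⁷)(1420)²(3.670×10^-4) / (2π×8.200×10^-2 m) = 1.8049×10^-3 H.

L ≈ 1.80 mH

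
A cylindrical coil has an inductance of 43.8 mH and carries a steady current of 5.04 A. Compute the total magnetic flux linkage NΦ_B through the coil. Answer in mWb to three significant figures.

NΦ_B ≈ 221 mWb

From L = NΦ_B/I, the flux linkage is NΦ_B = LI.
NΦ_B = (4.380×10^-2 H)(5.04 A) = 0.2208 Wb.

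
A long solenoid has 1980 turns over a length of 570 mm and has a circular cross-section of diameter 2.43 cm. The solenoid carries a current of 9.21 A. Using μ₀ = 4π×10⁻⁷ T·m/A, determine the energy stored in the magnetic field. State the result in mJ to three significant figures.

A = π(d/2)² = π(1.215×10^-2 m)² = 4.638×10^-4 m².
L = μ₀N²A/ℓ = (4π×10⁻⁷)(1980)²(4.638×10^-4)/(0.57) = 4.008×10^-3 H.
U = ½LI² = ½(4.008×10^-3)(9.21)² = 0.17 J.

U ≈ 170 mJ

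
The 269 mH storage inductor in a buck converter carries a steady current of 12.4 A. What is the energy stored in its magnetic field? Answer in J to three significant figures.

Stored magnetic energy: U = ½LI².
U = ½(0.269 H)(12.4 A)² = 20.68 J.

U ≈ 20.7 J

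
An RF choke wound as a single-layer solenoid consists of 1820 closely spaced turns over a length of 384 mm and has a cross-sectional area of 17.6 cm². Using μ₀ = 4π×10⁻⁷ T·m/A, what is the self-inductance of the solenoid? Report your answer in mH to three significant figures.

A = 17.6 cm² = 1.760×10^-3 m².
For a long solenoid, L = μ₀N²A/ℓ.
L = (4π×10⁻⁷)(1820)²(1.760×10^-3)/(0.384 m) = 1.908×10^-2 H.

L ≈ 19.1 mH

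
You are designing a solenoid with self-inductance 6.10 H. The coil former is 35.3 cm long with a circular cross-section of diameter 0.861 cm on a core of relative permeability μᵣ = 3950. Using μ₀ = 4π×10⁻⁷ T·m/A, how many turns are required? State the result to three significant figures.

N ≈ 2730 turns

A = π(d/2)² = π(4.305×10^-3 m)² = 5.822×10^-5 m².
From L = μ₀μᵣN²A/ℓ, N = √(Lℓ / (μ₀μᵣA)).
N = √[(6.1)(0.353) / ((4π×10⁻⁷)(3950)×5.822×10^-5)] = √(7.451×10^6) ≈ 2729.6.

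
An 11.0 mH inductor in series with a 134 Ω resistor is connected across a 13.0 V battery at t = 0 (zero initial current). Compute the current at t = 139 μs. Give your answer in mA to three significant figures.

τ = L/R = 1.100×10^-2/134 = 8.209×10^-5 s; final current I_∞ = ε/R = 13.0/134 = 9.701×10^-2 A.
I(t) = I_∞(1 − e^(−t/τ)) with t/τ = 1.693.
I = (9.701×10^-2)(1 − e^(−1.693)) = 7.917×10^-2 A.

I ≈ 79.2 mA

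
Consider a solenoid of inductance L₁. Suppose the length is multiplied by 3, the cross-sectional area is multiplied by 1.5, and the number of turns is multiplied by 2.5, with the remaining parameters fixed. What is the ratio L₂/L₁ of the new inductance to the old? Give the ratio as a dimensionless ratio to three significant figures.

For a solenoid, L ∝ μᵣN²A/ℓ.
L₂/L₁ = (3)^-1 × (1.5) × (2.5)^2 = 3.13.

L₂/L₁ = 3.13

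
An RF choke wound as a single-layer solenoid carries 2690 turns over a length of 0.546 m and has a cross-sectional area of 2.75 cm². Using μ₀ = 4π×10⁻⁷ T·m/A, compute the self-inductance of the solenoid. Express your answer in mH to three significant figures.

A = 2.75 cm² = 2.750×10^-4 m².
For a long solenoid, L = μ₀N²A/ℓ.
L = (4π×10⁻⁷)(2690)²(2.750×10^-4)/(0.546 m) = 4.580×10^-3 H.

L ≈ 4.58 mH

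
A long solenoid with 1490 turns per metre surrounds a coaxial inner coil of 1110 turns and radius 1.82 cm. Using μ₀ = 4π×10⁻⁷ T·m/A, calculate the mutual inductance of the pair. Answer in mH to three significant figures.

M ≈ 2.16 mH

The outer solenoid produces a uniform field B₁ = μ₀n₁I₁ across the inner coil,
so the flux linkage is N₂Φ = N₂B₁A₂ = μ₀n₁N₂A₂·I₁, giving M = μ₀n₁N₂A₂.
A₂ = πr² = π(1.820×10^-2 m)² = 1.041×10^-3 m².
M = (4π×10⁻⁷)(1490)(1110)(1.041×10^-3) = 2.163×10^-3 H.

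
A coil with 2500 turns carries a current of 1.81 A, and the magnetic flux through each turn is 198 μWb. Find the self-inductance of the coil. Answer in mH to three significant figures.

L ≈ 273 mH

Self-inductance is defined by L = NΦ_B/I (flux linkage over current).
L = (2500)(1.980×10^-4 Wb)/(1.81 A) = 0.27348 H.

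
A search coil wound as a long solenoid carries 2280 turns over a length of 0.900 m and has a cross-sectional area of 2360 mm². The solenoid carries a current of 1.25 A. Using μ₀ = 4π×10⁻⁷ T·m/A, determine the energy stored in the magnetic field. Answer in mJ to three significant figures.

U ≈ 13.4 mJ

A = 2360 mm² = 2.360×10^-3 m².
L = μ₀N²A/ℓ = (4π×10⁻⁷)(2280)²(2.360×10^-3)/(0.9) = 1.713×10^-2 H.
U = ½LI² = ½(1.713×10^-2)(1.25)² = 1.338×10^-2 J.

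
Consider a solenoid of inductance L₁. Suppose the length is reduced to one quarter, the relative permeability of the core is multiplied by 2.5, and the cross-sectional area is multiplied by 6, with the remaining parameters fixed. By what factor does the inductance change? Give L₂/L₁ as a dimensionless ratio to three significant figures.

L₂/L₁ = 60.0

For a solenoid, L ∝ μᵣN²A/ℓ.
L₂/L₁ = (0.25)^-1 × (2.5) × (6) = 60.0.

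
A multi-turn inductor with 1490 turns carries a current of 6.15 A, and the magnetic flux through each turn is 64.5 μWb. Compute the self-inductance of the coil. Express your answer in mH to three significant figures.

L ≈ 15.6 mH

Self-inductance is defined by L = NΦ_B/I (flux linkage over current).
L = (1490)(6.450×10^-5 Wb)/(6.15 A) = 1.563×10^-2 H.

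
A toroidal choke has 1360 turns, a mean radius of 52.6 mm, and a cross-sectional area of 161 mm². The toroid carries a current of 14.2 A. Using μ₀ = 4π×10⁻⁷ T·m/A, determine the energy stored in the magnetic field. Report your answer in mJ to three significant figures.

U ≈ 114 mJ

L = μ₀N²A/(2πR) = (4π×10⁻⁷)(1360)²(1.610×10^-4)/(2π×5.260×10^-2) = 1.132×10^-3 H.
U = ½LI² = ½(1.132×10^-3)(14.2)² = 0.1142 J.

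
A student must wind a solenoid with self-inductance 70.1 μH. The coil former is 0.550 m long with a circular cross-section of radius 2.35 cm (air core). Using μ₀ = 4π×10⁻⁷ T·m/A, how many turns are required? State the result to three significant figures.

A = πr² = π(2.350×10^-2 m)² = 1.7349×10^-3 m².
From L = μ₀N²A/ℓ, N = √(Lℓ / (μ₀A)).
N = √[(7.010×10^-5)(0.55) / ((4π×10⁻⁷)×1.7349×10^-3)] = √(1.768×10^4) ≈ 133.0.

N ≈ 133 turns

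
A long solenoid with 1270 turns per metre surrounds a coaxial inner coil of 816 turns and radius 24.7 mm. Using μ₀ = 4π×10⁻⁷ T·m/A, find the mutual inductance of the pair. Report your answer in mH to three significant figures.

The outer solenoid produces a uniform field B₁ = μ₀n₁I₁ across the inner coil,
so the flux linkage is N₂Φ = N₂B₁A₂ = μ₀n₁N₂A₂·I₁, giving M = μ₀n₁N₂A₂.
A₂ = πr² = π(2.470×10^-2 m)² = 1.917×10^-3 m².
M = (4π×10⁻⁷)(1270)(816)(1.917×10^-3) = 2.496×10^-3 H.

M ≈ 2.50 mH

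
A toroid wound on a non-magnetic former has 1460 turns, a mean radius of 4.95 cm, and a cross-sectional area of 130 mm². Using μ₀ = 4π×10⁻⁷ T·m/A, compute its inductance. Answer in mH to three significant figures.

L ≈ 1.12 mH

For a thin toroid, L = μ₀N²A/(2πR).
L = (4π×10⁻⁷)(1460)²(1.300×10^-4) / (2π×4.950×10^-2 m) = 1.120×10^-3 H.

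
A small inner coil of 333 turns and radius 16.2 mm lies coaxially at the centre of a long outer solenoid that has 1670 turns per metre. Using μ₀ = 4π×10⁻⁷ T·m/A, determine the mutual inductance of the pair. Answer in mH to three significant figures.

M ≈ 0.576 mH

The outer solenoid produces a uniform field B₁ = μ₀n₁I₁ across the inner coil,
so the flux linkage is N₂Φ = N₂B₁A₂ = μ₀n₁N₂A₂·I₁, giving M = μ₀n₁N₂A₂.
A₂ = πr² = π(1.620×10^-2 m)² = 8.2448×10^-4 m².
M = (4π×10⁻⁷)(1670)(333)(8.2448×10^-4) = 5.762×10^-4 H.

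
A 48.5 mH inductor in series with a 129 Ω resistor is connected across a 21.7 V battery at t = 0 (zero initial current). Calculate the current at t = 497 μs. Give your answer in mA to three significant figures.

I ≈ 123 mA

τ = L/R = 4.850×10^-2/129 = 3.760×10^-4 s; final current I_∞ = ε/R = 21.7/129 = 0.1682 A.
I(t) = I_∞(1 − e^(−t/τ)) with t/τ = 1.322.
I = (0.1682)(1 − e^(−1.322)) = 0.1234 A.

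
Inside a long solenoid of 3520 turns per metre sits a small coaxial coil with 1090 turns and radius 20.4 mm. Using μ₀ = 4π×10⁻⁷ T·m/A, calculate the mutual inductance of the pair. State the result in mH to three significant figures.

M ≈ 6.30 mH

The outer solenoid produces a uniform field B₁ = μ₀n₁I₁ across the inner coil,
so the flux linkage is N₂Φ = N₂B₁A₂ = μ₀n₁N₂A₂·I₁, giving M = μ₀n₁N₂A₂.
A₂ = πr² = π(2.040×10^-2 m)² = 1.307×10^-3 m².
M = (4π×10⁻⁷)(3520)(1090)(1.307×10^-3) = 6.304×10^-3 H.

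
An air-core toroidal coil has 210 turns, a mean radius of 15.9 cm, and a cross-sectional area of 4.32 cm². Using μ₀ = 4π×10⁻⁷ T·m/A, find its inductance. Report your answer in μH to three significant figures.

For a thin toroid, L = μ₀N²A/(2πR).
L = (4π×10⁻⁷)(210)²(4.320×10^-4) / (2π×0.159 m) = 2.396×10^-5 H.

L ≈ 24.0 μH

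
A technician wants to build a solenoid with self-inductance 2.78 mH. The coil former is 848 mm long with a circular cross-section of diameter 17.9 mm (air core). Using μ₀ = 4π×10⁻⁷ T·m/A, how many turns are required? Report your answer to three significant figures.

A = π(d/2)² = π(8.950×10^-3 m)² = 2.516×10^-4 m².
From L = μ₀N²A/ℓ, N = √(Lℓ / (μ₀A)).
N = √[(2.780×10^-3)(0.848) / ((4π×10⁻⁷)×2.516×10^-4)] = √(7.4548×10^6) ≈ 2730.3.

N ≈ 2730 turns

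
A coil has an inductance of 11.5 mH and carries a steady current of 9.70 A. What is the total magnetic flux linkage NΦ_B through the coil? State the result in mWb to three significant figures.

NΦ_B ≈ 112 mWb

From L = NΦ_B/I, the flux linkage is NΦ_B = LI.
NΦ_B = (1.150×10^-2 H)(9.70 A) = 0.1115 Wb.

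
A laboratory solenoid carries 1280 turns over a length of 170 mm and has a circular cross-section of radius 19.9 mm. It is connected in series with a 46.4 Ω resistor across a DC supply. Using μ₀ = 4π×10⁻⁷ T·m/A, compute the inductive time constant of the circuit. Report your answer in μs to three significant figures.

A = πr² = π(1.990×10^-2 m)² = 1.244×10^-3 m².
L = μ₀N²A/ℓ = (4π×10⁻⁷)(1280)²(1.244×10^-3)/(0.17) = 1.507×10^-2 H.
τ = L/R = (1.507×10^-2)/(46.4) = 3.247×10^-4 s.

τ ≈ 325 μs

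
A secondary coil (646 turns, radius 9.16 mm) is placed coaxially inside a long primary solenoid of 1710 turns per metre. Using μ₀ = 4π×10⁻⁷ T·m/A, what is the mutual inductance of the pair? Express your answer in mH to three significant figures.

M ≈ 0.366 mH

The outer solenoid produces a uniform field B₁ = μ₀n₁I₁ across the inner coil,
so the flux linkage is N₂Φ = N₂B₁A₂ = μ₀n₁N₂A₂·I₁, giving M = μ₀n₁N₂A₂.
A₂ = πr² = π(9.160×10^-3 m)² = 2.636×10^-4 m².
M = (4π×10⁻⁷)(1710)(646)(2.636×10^-4) = 3.659×10^-4 H.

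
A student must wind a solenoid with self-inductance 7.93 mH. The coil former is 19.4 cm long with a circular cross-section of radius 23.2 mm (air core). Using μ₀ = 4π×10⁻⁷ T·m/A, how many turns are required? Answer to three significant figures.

A = πr² = π(2.320×10^-2 m)² = 1.691×10^-3 m².
From L = μ₀N²A/ℓ, N = √(Lℓ / (μ₀A)).
N = √[(7.930×10^-3)(0.194) / ((4π×10⁻⁷)×1.691×10^-3)] = √(7.240×10^5) ≈ 850.9.

N ≈ 851 turns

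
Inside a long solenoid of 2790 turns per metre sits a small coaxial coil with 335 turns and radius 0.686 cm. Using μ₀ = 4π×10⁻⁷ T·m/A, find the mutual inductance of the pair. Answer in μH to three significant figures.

The outer solenoid produces a uniform field B₁ = μ₀n₁I₁ across the inner coil,
so the flux linkage is N₂Φ = N₂B₁A₂ = μ₀n₁N₂A₂·I₁, giving M = μ₀n₁N₂A₂.
A₂ = πr² = π(6.860×10^-3 m)² = 1.478×10^-4 m².
M = (4π×10⁻⁷)(2790)(335)(1.478×10^-4) = 1.736×10^-4 H.

M ≈ 174 μH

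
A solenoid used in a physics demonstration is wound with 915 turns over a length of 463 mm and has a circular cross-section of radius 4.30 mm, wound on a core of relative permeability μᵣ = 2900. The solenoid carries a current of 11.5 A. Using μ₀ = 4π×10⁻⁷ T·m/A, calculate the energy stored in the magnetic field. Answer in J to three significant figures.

U ≈ 25.3 J

A = πr² = π(4.300×10^-3 m)² = 5.809×10^-5 m².
L = μ₀μᵣN²A/ℓ = (4π×10⁻⁷)(2900)(915)²(5.809×10^-5)/(0.463) = 0.3828 H.
U = ½LI² = ½(0.3828)(11.5)² = 25.31 J.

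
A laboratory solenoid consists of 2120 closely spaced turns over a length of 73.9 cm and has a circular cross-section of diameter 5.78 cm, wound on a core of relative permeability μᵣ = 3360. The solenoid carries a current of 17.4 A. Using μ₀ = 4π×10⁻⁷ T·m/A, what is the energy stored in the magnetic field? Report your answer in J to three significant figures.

A = π(d/2)² = π(2.890×10^-2 m)² = 2.624×10^-3 m².
L = μ₀μᵣN²A/ℓ = (4π×10⁻⁷)(3360)(2120)²(2.624×10^-3)/(0.739) = 67.38 H.
U = ½LI² = ½(67.38)(17.4)² = 1.020×10^4 J.

U ≈ 10200 J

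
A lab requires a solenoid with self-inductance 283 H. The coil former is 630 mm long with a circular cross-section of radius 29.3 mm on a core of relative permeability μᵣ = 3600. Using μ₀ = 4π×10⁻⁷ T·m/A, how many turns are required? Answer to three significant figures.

N ≈ 3820 turns

A = πr² = π(2.930×10^-2 m)² = 2.697×10^-3 m².
From L = μ₀μᵣN²A/ℓ, N = √(Lℓ / (μ₀μᵣA)).
N = √[(283)(0.63) / ((4π×10⁻⁷)(3600)×2.697×10^-3)] = √(1.461×10^7) ≈ 3822.7.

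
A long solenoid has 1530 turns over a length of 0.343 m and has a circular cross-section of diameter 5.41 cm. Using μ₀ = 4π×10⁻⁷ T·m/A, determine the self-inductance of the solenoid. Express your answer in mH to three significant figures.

A = π(d/2)² = π(2.705×10^-2 m)² = 2.299×10^-3 m².
For a long solenoid, L = μ₀N²A/ℓ.
L = (4π×10⁻⁷)(1530)²(2.299×10^-3)/(0.343 m) = 1.971×10^-2 H.

L ≈ 19.7 mH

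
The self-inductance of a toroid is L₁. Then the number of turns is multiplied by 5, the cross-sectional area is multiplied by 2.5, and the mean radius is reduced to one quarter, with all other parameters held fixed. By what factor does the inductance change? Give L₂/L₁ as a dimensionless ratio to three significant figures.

L₂/L₁ = 250

For a toroid, L ∝ μᵣN²A/R.
L₂/L₁ = (5)^2 × (2.5) × (0.25)^-1 = 250.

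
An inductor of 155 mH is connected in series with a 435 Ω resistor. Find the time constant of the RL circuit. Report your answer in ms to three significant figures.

τ = L/R = (0.155 H)/(435 Ω) = 3.563×10^-4 s.

τ ≈ 0.356 ms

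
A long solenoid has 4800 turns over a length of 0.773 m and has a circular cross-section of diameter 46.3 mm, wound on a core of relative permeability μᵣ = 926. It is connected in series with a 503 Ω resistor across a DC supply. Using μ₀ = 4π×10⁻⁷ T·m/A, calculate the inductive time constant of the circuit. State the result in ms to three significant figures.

A = π(d/2)² = π(2.315×10^-2 m)² = 1.684×10^-3 m².
L = μ₀μᵣN²A/ℓ = (4π×10⁻⁷)(926)(4800)²(1.684×10^-3)/(0.773) = 58.4 H.
τ = L/R = (58.4)/(503) = 0.1161 s.

τ ≈ 116 ms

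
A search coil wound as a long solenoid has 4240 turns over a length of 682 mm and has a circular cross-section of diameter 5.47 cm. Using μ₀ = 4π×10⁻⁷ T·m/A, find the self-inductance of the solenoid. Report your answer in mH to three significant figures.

A = π(d/2)² = π(2.735×10^-2 m)² = 2.350×10^-3 m².
For a long solenoid, L = μ₀N²A/ℓ.
L = (4π×10⁻⁷)(4240)²(2.350×10^-3)/(0.682 m) = 7.784×10^-2 H.

L ≈ 77.8 mH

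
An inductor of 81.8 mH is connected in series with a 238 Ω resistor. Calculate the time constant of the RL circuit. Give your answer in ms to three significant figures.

τ = L/R = (8.180×10^-2 H)/(238 Ω) = 3.437×10^-4 s.

τ ≈ 0.344 ms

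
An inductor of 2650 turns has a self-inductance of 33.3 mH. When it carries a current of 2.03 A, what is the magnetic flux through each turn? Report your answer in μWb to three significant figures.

Φ_B ≈ 25.5 μWb

From L = NΦ_B/I, the flux per turn is Φ_B = LI/N.
Φ_B = (3.330×10^-2 H)(2.03 A)/2650 = 2.551×10^-5 Wb.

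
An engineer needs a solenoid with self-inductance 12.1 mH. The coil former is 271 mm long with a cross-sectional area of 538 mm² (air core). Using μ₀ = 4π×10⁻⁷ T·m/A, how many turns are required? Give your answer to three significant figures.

N ≈ 2200 turns

A = 538 mm² = 5.380×10^-4 m².
From L = μ₀N²A/ℓ, N = √(Lℓ / (μ₀A)).
N = √[(1.210×10^-2)(0.271) / ((4π×10⁻⁷)×5.380×10^-4)] = √(4.850×10^6) ≈ 2202.3.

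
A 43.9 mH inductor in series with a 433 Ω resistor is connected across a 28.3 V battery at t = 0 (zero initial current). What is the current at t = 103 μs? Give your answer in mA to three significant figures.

τ = L/R = 4.390×10^-2/433 = 1.014×10^-4 s; final current I_∞ = ε/R = 28.3/433 = 6.536×10^-2 A.
I(t) = I_∞(1 − e^(−t/τ)) with t/τ = 1.016.
I = (6.536×10^-2)(1 − e^(−1.016)) = 4.169×10^-2 A.

I ≈ 41.7 mA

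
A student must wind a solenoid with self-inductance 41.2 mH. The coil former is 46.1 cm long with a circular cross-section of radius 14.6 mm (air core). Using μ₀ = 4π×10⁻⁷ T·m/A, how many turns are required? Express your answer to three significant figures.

A = πr² = π(1.460×10^-2 m)² = 6.697×10^-4 m².
From L = μ₀N²A/ℓ, N = √(Lℓ / (μ₀A)).
N = √[(4.120×10^-2)(0.461) / ((4π×10⁻⁷)×6.697×10^-4)] = √(2.257×10^7) ≈ 4750.8.

N ≈ 4750 turns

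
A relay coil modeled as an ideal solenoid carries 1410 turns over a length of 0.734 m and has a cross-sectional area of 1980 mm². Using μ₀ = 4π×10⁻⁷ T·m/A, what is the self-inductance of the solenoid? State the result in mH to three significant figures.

A = 1980 mm² = 1.980×10^-3 m².
For a long solenoid, L = μ₀N²A/ℓ.
L = (4π×10⁻⁷)(1410)²(1.980×10^-3)/(0.734 m) = 6.739×10^-3 H.

L ≈ 6.74 mH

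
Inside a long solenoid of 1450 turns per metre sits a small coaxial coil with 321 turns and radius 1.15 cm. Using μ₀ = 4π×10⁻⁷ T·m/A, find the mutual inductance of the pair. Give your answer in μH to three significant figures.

The outer solenoid produces a uniform field B₁ = μ₀n₁I₁ across the inner coil,
so the flux linkage is N₂Φ = N₂B₁A₂ = μ₀n₁N₂A₂·I₁, giving M = μ₀n₁N₂A₂.
A₂ = πr² = π(1.150×10^-2 m)² = 4.1548×10^-4 m².
M = (4π×10⁻⁷)(1450)(321)(4.1548×10^-4) = 2.430×10^-4 H.

M ≈ 243 μH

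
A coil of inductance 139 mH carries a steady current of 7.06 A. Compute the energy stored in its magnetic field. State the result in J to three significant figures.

U ≈ 3.46 J

Stored magnetic energy: U = ½LI².
U = ½(0.139 H)(7.06 A)² = 3.464 J.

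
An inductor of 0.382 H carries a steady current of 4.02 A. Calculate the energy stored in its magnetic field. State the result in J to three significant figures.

Stored magnetic energy: U = ½LI².
U = ½(0.382 H)(4.02 A)² = 3.087 J.

U ≈ 3.09 J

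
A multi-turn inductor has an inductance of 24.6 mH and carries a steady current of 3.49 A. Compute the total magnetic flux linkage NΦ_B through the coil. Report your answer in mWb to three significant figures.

From L = NΦ_B/I, the flux linkage is NΦ_B = LI.
NΦ_B = (2.460×10^-2 H)(3.49 A) = 8.585×10^-2 Wb.

NΦ_B ≈ 85.9 mWb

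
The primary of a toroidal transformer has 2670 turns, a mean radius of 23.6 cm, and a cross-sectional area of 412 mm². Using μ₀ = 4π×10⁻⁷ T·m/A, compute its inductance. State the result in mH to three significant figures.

L ≈ 2.49 mH

For a thin toroid, L = μ₀N²A/(2πR).
L = (4π×10⁻⁷)(2670)²(4.120×10^-4) / (2π×0.236 m) = 2.489×10^-3 H.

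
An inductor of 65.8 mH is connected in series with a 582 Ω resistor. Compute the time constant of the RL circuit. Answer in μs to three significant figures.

τ ≈ 113 μs

τ = L/R = (6.580×10^-2 H)/(582 Ω) = 1.131×10^-4 s.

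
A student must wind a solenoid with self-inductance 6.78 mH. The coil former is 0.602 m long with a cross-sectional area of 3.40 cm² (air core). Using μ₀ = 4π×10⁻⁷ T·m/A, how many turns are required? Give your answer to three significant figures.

A = 3.40 cm² = 3.400×10^-4 m².
From L = μ₀N²A/ℓ, N = √(Lℓ / (μ₀A)).
N = √[(6.780×10^-3)(0.602) / ((4π×10⁻⁷)×3.400×10^-4)] = √(9.553×10^6) ≈ 3090.8.

N ≈ 3090 turns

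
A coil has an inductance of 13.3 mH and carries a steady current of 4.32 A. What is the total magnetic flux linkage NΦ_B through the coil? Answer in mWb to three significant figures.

From L = NΦ_B/I, the flux linkage is NΦ_B = LI.
NΦ_B = (1.330×10^-2 H)(4.32 A) = 5.746×10^-2 Wb.

NΦ_B ≈ 57.5 mWb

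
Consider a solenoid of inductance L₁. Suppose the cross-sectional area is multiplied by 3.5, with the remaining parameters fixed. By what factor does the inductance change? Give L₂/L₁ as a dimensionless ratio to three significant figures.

For a solenoid, L ∝ μᵣN²A/ℓ.
L₂/L₁ = (3.5) = 3.50.

L₂/L₁ = 3.50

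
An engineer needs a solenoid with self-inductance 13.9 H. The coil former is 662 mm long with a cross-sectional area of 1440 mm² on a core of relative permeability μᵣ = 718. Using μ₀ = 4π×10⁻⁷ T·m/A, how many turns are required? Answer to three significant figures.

A = 1440 mm² = 1.440×10^-3 m².
From L = μ₀μᵣN²A/ℓ, N = √(Lℓ / (μ₀μᵣA)).
N = √[(13.9)(0.662) / ((4π×10⁻⁷)(718)×1.440×10^-3)] = √(7.082×10^6) ≈ 2661.3.

N ≈ 2660 turns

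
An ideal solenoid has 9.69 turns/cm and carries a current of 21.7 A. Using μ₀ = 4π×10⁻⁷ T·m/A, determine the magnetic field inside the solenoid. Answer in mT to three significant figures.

Inside a long solenoid, B = μ₀nI.
B = (4π×10⁻⁷)(969 m⁻¹)(21.7 A) = 2.642×10^-2 T.

B ≈ 26.4 mT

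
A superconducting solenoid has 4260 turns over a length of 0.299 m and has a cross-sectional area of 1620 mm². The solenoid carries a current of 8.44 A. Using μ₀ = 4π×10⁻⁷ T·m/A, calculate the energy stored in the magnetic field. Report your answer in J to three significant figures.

U ≈ 4.40 J

A = 1620 mm² = 1.620×10^-3 m².
L = μ₀N²A/ℓ = (4π×10⁻⁷)(4260)²(1.620×10^-3)/(0.299) = 0.1236 H.
U = ½LI² = ½(0.1236)(8.44)² = 4.401 J.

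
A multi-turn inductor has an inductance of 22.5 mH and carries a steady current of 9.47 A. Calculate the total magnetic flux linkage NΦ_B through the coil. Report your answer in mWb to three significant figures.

NΦ_B ≈ 213 mWb

From L = NΦ_B/I, the flux linkage is NΦ_B = LI.
NΦ_B = (2.250×10^-2 H)(9.47 A) = 0.2131 Wb.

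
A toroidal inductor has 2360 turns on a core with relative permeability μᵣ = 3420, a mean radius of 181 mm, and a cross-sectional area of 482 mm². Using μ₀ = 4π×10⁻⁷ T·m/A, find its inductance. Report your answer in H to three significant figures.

For a thin toroid, L = μ₀μᵣN²A/(2πR).
L = (4π×10⁻⁷)(3420)(2360)²(4.820×10^-4) / (2π×0.181 m) = 10.14 H.

L ≈ 10.1 H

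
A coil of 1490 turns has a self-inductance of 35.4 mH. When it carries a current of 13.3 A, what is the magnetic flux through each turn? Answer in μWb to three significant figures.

Φ_B ≈ 316 μWb

From L = NΦ_B/I, the flux per turn is Φ_B = LI/N.
Φ_B = (3.540×10^-2 H)(13.3 A)/1490 = 3.160×10^-4 Wb.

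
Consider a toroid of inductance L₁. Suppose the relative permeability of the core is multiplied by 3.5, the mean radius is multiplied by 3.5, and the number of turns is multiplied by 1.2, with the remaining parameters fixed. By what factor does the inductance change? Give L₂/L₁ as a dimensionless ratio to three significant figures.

L₂/L₁ = 1.44

For a toroid, L ∝ μᵣN²A/R.
L₂/L₁ = (3.5) × (3.5)^-1 × (1.2)^2 = 1.44.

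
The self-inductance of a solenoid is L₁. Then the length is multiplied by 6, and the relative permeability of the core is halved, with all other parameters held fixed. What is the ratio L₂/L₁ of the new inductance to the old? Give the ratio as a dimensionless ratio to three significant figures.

For a solenoid, L ∝ μᵣN²A/ℓ.
L₂/L₁ = (6)^-1 × (0.5) = 0.0833.

L₂/L₁ = 0.0833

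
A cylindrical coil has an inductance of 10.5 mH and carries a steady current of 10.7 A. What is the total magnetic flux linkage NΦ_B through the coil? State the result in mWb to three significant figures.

NΦ_B ≈ 112 mWb

From L = NΦ_B/I, the flux linkage is NΦ_B = LI.
NΦ_B = (1.050×10^-2 H)(10.7 A) = 0.1124 Wb.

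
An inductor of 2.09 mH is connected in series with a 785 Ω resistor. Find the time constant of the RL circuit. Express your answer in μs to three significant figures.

τ = L/R = (2.090×10^-3 H)/(785 Ω) = 2.662×10^-6 s.

τ ≈ 2.66 μs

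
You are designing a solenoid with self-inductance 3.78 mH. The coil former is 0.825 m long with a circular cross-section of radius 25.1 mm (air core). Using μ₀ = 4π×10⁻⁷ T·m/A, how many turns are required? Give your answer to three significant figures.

N ≈ 1120 turns

A = πr² = π(2.510×10^-2 m)² = 1.979×10^-3 m².
From L = μ₀N²A/ℓ, N = √(Lℓ / (μ₀A)).
N = √[(3.780×10^-3)(0.825) / ((4π×10⁻⁷)×1.979×10^-3)] = √(1.254×10^6) ≈ 1119.7.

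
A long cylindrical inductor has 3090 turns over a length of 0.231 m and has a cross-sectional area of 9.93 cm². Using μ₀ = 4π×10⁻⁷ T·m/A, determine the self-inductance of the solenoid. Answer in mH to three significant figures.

A = 9.93 cm² = 9.930×10^-4 m².
For a long solenoid, L = μ₀N²A/ℓ.
L = (4π×10⁻⁷)(3090)²(9.930×10^-4)/(0.231 m) = 5.158×10^-2 H.

L ≈ 51.6 mH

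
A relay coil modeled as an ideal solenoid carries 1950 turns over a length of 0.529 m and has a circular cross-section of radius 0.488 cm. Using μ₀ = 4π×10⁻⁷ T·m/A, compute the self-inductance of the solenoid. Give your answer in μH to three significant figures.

A = πr² = π(4.880×10^-3 m)² = 7.482×10^-5 m².
For a long solenoid, L = μ₀N²A/ℓ.
L = (4π×10⁻⁷)(1950)²(7.482×10^-5)/(0.529 m) = 6.758×10^-4 H.

L ≈ 676 μH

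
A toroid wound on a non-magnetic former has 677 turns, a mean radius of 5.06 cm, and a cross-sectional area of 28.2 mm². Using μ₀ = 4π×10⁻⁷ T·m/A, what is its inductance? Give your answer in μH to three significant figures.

For a thin toroid, L = μ₀N²A/(2πR).
L = (4π×10⁻⁷)(677)²(2.820×10^-5) / (2π×5.060×10^-2 m) = 5.109×10^-5 H.

L ≈ 51.1 μH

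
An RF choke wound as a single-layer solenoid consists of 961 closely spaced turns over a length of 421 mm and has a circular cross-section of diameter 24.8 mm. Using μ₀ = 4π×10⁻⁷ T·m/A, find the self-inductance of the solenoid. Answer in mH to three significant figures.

L ≈ 1.33 mH

A = π(d/2)² = π(1.240×10^-2 m)² = 4.831×10^-4 m².
For a long solenoid, L = μ₀N²A/ℓ.
L = (4π×10⁻⁷)(961)²(4.831×10^-4)/(0.421 m) = 1.332×10^-3 H.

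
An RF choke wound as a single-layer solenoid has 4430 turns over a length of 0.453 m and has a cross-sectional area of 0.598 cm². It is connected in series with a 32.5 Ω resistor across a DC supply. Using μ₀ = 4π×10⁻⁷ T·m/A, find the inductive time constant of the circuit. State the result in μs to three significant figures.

A = 0.598 cm² = 5.980×10^-5 m².
L = μ₀N²A/ℓ = (4π×10⁻⁷)(4430)²(5.980×10^-5)/(0.453) = 3.256×10^-3 H.
τ = L/R = (3.256×10^-3)/(32.5) = 1.002×10^-4 s.

τ ≈ 100 μs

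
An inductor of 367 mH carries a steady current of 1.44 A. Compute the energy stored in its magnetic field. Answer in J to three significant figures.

U ≈ 0.381 J

Stored magnetic energy: U = ½LI².
U = ½(0.367 H)(1.44 A)² = 0.3805 J.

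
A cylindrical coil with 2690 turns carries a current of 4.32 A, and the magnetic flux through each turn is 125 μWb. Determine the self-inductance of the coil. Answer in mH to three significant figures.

Self-inductance is defined by L = NΦ_B/I (flux linkage over current).
L = (2690)(1.250×10^-4 Wb)/(4.32 A) = 7.784×10^-2 H.

L ≈ 77.8 mH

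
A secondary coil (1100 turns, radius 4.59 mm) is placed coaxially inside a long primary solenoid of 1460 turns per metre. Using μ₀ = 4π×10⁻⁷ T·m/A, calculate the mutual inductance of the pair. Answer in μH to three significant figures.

M ≈ 134 μH

The outer solenoid produces a uniform field B₁ = μ₀n₁I₁ across the inner coil,
so the flux linkage is N₂Φ = N₂B₁A₂ = μ₀n₁N₂A₂·I₁, giving M = μ₀n₁N₂A₂.
A₂ = πr² = π(4.590×10^-3 m)² = 6.619×10^-5 m².
M = (4π×10⁻⁷)(1460)(1100)(6.619×10^-5) = 1.336×10^-4 H.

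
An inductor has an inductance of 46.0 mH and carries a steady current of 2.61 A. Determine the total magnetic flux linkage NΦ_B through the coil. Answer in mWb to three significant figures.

NΦ_B ≈ 120 mWb

From L = NΦ_B/I, the flux linkage is NΦ_B = LI.
NΦ_B = (4.600×10^-2 H)(2.61 A) = 0.1201 Wb.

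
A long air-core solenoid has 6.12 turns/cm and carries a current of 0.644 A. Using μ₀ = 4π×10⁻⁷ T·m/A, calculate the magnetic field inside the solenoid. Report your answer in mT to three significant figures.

B ≈ 0.495 mT

Inside a long solenoid, B = μ₀nI.
B = (4π×10⁻⁷)(612 m⁻¹)(0.644 A) = 4.953×10^-4 T.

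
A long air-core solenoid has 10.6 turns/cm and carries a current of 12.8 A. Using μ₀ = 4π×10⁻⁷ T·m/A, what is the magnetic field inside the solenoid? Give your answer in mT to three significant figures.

Inside a long solenoid, B = μ₀nI.
B = (4π×10⁻⁷)(1.060×10^3 m⁻¹)(12.8 A) = 1.705×10^-2 T.

B ≈ 17.1 mT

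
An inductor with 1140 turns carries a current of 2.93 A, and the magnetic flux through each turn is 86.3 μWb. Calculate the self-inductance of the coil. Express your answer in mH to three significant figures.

Self-inductance is defined by L = NΦ_B/I (flux linkage over current).
L = (1140)(8.630×10^-5 Wb)/(2.93 A) = 3.358×10^-2 H.

L ≈ 33.6 mH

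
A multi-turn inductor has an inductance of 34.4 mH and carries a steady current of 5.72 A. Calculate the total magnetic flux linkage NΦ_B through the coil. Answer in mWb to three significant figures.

NΦ_B ≈ 197 mWb

From L = NΦ_B/I, the flux linkage is NΦ_B = LI.
NΦ_B = (3.440×10^-2 H)(5.72 A) = 0.1968 Wb.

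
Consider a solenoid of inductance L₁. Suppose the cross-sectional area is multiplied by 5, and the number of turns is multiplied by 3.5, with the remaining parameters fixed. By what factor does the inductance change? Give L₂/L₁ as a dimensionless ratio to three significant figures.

L₂/L₁ = 61.3

For a solenoid, L ∝ μᵣN²A/ℓ.
L₂/L₁ = (5) × (3.5)^2 = 61.3.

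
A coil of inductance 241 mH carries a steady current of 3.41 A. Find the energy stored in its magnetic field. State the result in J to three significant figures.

U ≈ 1.40 J

Stored magnetic energy: U = ½LI².
U = ½(0.241 H)(3.41 A)² = 1.401 J.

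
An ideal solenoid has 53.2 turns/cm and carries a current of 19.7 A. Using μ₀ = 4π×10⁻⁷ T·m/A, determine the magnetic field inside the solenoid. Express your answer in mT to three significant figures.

Inside a long solenoid, B = μ₀nI.
B = (4π×10⁻⁷)(5.320×10^3 m⁻¹)(19.7 A) = 0.1317 T.

B ≈ 132 mT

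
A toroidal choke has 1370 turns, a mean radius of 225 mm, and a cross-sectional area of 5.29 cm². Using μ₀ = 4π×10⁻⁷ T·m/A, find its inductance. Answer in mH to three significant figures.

L ≈ 0.883 mH

For a thin toroid, L = μ₀N²A/(2πR).
L = (4π×10⁻⁷)(1370)²(5.290×10^-4) / (2π×0.225 m) = 8.826×10^-4 H.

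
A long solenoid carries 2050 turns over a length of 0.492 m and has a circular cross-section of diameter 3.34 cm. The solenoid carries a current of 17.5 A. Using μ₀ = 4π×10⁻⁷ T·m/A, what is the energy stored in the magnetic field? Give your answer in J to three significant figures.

U ≈ 1.44 J

A = π(d/2)² = π(1.670×10^-2 m)² = 8.762×10^-4 m².
L = μ₀N²A/ℓ = (4π×10⁻⁷)(2050)²(8.762×10^-4)/(0.492) = 9.404×10^-3 H.
U = ½LI² = ½(9.404×10^-3)(17.5)² = 1.44 J.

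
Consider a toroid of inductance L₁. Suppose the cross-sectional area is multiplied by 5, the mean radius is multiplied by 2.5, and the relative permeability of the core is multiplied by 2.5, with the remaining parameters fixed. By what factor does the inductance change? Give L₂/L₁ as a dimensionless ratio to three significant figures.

For a toroid, L ∝ μᵣN²A/R.
L₂/L₁ = (5) × (2.5)^-1 × (2.5) = 5.00.

L₂/L₁ = 5.00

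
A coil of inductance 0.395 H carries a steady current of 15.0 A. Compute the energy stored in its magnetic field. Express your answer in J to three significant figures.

Stored magnetic energy: U = ½LI².
U = ½(0.395 H)(15.0 A)² = 44.44 J.

U ≈ 44.4 J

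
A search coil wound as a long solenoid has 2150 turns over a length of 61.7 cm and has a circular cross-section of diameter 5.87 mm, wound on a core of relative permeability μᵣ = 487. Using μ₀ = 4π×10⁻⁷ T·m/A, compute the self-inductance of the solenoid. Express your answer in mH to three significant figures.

A = π(d/2)² = π(2.935×10^-3 m)² = 2.706×10^-5 m².
For a long solenoid, L = μ₀μᵣN²A/ℓ.
L = (4π×10⁻⁷)(487)(2150)²(2.706×10^-5)/(0.617 m) = 0.1241 H.

L ≈ 124 mH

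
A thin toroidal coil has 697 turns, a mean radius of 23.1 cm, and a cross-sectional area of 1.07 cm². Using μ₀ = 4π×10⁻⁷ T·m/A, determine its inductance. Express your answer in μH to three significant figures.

L ≈ 45.0 μH

For a thin toroid, L = μ₀N²A/(2πR).
L = (4π×10⁻⁷)(697)²(1.070×10^-4) / (2π×0.231 m) = 4.501×10^-5 H.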